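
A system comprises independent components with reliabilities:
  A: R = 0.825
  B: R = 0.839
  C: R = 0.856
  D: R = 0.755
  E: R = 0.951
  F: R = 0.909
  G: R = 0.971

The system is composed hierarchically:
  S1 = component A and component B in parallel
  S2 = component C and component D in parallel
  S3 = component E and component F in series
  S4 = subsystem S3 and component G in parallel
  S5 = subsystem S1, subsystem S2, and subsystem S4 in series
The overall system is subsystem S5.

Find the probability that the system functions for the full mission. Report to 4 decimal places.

Parallel (A and B): 1 − (1 − 0.825000)(1 − 0.839000) = 0.971825
Parallel (C and D): 1 − (1 − 0.856000)(1 − 0.755000) = 0.964720
Series (E and F): 0.951000 × 0.909000 = 0.864459
Parallel ([0.864459] and G): 1 − (1 − 0.864459)(1 − 0.971000) = 0.996069
Series ([0.971825], [0.964720], and [0.996069]): 0.971825 × 0.964720 × 0.996069 = 0.9339

0.9339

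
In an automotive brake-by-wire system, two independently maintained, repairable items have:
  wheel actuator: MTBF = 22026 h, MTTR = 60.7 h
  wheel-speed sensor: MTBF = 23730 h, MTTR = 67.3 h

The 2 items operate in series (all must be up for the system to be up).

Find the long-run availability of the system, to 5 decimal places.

0.99443

A(wheel actuator) = MTBF/(MTBF+MTTR) = 22026/(22026+60.7) = 0.997252
A(wheel-speed sensor) = MTBF/(MTBF+MTTR) = 23730/(23730+67.3) = 0.997172
Series availability: 0.997252 × 0.997172 = 0.99443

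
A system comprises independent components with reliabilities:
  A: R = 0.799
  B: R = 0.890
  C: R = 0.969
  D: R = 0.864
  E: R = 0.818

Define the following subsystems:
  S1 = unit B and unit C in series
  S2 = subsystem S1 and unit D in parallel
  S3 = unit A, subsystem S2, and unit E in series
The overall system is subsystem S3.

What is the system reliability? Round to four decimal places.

Series (B and C): 0.890000 × 0.969000 = 0.862410
Parallel ([0.862410] and D): 1 − (1 − 0.862410)(1 − 0.864000) = 0.981288
Series (A, [0.981288], and E): 0.799000 × 0.981288 × 0.818000 = 0.6414

0.6414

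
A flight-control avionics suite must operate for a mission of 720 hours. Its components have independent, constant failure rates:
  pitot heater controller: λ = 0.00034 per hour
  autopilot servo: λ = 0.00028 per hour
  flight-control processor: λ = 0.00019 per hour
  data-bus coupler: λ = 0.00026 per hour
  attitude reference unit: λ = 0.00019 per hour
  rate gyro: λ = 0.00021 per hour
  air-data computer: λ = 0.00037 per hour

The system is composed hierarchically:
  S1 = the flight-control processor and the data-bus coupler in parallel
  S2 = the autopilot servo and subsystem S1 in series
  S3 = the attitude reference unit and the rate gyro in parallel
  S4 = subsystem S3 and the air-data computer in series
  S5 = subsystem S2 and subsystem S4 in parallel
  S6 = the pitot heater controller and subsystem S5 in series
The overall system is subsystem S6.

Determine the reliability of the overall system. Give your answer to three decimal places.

R(pitot heater controller) = exp(−0.00034 × 720) = 0.78286
R(autopilot servo) = exp(−0.00028 × 720) = 0.81742
R(flight-control processor) = exp(−0.00019 × 720) = 0.87214
R(data-bus coupler) = exp(−0.00026 × 720) = 0.82928
R(attitude reference unit) = exp(−0.00019 × 720) = 0.87214
R(rate gyro) = exp(−0.00021 × 720) = 0.85968
R(air-data computer) = exp(−0.00037 × 720) = 0.76613
Parallel (flight-control processor and data-bus coupler): 1 − (1 − 0.87214)(1 − 0.82928) = 0.97817
Series (autopilot servo and [0.97817]): 0.81742 × 0.97817 = 0.79958
Parallel (attitude reference unit and rate gyro): 1 − (1 − 0.87214)(1 − 0.85968) = 0.98206
Series ([0.98206] and air-data computer): 0.98206 × 0.76613 = 0.75239
Parallel ([0.79958] and [0.75239]): 1 − (1 − 0.79958)(1 − 0.75239) = 0.95037
Series (pitot heater controller and [0.95037]): 0.78286 × 0.95037 = 0.744

0.744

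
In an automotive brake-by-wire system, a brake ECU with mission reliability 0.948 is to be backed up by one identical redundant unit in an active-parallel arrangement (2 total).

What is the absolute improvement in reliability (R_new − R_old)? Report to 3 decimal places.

R_before = 0.948
R_after = 1 − (1 − 0.948)^2 = 0.997
ΔR = 0.997 − 0.948 = 0.049

0.049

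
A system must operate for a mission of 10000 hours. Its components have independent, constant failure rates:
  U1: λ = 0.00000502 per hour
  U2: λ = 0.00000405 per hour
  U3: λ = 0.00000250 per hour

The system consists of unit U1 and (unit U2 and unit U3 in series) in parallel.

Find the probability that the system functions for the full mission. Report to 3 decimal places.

0.997

R(U1) = exp(−0.00000502 × 10000) = 0.95104
R(U2) = exp(−0.00000405 × 10000) = 0.96031
R(U3) = exp(−0.00000250 × 10000) = 0.97531
Series (U2 and U3): 0.96031 × 0.97531 = 0.93660
Parallel (U1 and [0.93660]): 1 − (1 − 0.95104)(1 − 0.93660) = 0.997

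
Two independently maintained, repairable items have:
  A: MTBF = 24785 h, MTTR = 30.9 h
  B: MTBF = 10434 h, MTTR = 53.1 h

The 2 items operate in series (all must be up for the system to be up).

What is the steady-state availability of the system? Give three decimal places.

0.994

A(A) = MTBF/(MTBF+MTTR) = 24785/(24785+30.9) = 0.998755
A(B) = MTBF/(MTBF+MTTR) = 10434/(10434+53.1) = 0.994937
Series availability: 0.998755 × 0.994937 = 0.994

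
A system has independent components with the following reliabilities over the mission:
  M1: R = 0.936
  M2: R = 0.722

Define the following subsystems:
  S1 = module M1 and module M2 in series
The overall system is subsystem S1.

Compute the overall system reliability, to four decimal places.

0.6758

Series (M1 and M2): 0.936000 × 0.722000 = 0.6758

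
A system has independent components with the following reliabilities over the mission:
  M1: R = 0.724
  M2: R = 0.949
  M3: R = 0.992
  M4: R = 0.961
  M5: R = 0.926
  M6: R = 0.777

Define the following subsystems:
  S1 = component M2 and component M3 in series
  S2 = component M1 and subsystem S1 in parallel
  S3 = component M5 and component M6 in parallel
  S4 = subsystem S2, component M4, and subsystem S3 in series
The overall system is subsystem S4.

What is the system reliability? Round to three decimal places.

0.930

Series (M2 and M3): 0.94900 × 0.99200 = 0.94141
Parallel (M1 and [0.94141]): 1 − (1 − 0.72400)(1 − 0.94141) = 0.98383
Parallel (M5 and M6): 1 − (1 − 0.92600)(1 − 0.77700) = 0.98350
Series ([0.98383], M4, and [0.98350]): 0.98383 × 0.96100 × 0.98350 = 0.930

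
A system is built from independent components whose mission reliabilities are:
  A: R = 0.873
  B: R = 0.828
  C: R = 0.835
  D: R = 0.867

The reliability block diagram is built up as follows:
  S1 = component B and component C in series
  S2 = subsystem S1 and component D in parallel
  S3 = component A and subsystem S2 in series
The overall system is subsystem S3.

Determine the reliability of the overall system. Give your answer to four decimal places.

0.8372

Series (B and C): 0.828000 × 0.835000 = 0.691380
Parallel ([0.691380] and D): 1 − (1 − 0.691380)(1 − 0.867000) = 0.958954
Series (A and [0.958954]): 0.873000 × 0.958954 = 0.8372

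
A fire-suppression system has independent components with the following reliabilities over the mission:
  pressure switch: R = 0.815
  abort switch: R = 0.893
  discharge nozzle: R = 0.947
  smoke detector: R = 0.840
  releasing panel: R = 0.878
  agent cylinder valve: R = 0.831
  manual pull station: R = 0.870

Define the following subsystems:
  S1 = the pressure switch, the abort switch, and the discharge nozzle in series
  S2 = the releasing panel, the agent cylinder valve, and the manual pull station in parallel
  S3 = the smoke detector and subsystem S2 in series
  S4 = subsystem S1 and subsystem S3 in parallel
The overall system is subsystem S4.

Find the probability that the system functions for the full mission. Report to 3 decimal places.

0.950

Series (pressure switch, abort switch, and discharge nozzle): 0.81500 × 0.89300 × 0.94700 = 0.68922
Parallel (releasing panel, agent cylinder valve, and manual pull station): 1 − (1 − 0.87800)(1 − 0.83100)(1 − 0.87000) = 0.99732
Series (smoke detector and [0.99732]): 0.84000 × 0.99732 = 0.83775
Parallel ([0.68922] and [0.83775]): 1 − (1 − 0.68922)(1 − 0.83775) = 0.950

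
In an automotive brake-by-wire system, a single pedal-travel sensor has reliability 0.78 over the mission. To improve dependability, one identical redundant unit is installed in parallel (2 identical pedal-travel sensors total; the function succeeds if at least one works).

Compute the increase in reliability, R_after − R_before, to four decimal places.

R_before = 0.78
R_after = 1 − (1 − 0.78)^2 = 0.9516
ΔR = 0.9516 − 0.78 = 0.1716

0.1716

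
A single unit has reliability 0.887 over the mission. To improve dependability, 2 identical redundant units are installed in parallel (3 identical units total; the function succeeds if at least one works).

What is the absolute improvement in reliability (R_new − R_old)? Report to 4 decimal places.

R_before = 0.887
R_after = 1 − (1 − 0.887)^3 = 0.9986
ΔR = 0.9986 − 0.887 = 0.1116

0.1116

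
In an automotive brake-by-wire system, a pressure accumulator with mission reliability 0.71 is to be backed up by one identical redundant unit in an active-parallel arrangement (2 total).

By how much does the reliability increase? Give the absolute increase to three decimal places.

0.206

R_before = 0.71
R_after = 1 − (1 − 0.71)^2 = 0.916
ΔR = 0.916 − 0.71 = 0.206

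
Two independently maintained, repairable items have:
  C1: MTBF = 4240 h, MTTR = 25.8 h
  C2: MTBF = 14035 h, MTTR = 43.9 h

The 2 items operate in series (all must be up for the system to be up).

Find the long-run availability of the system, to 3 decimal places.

0.991

A(C1) = MTBF/(MTBF+MTTR) = 4240/(4240+25.8) = 0.993952
A(C2) = MTBF/(MTBF+MTTR) = 14035/(14035+43.9) = 0.996882
Series availability: 0.993952 × 0.996882 = 0.991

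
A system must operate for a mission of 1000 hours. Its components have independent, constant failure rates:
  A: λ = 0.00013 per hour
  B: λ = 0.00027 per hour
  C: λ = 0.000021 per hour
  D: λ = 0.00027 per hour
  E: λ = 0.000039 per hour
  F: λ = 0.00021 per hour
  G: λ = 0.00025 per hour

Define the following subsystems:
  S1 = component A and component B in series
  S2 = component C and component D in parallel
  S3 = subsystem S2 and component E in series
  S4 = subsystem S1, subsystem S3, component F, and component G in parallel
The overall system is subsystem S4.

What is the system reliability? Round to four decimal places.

R(A) = exp(−0.00013 × 1000) = 0.878095
R(B) = exp(−0.00027 × 1000) = 0.763379
R(C) = exp(−0.000021 × 1000) = 0.979219
R(D) = exp(−0.00027 × 1000) = 0.763379
R(E) = exp(−0.000039 × 1000) = 0.961751
R(F) = exp(−0.00021 × 1000) = 0.810584
R(G) = exp(−0.00025 × 1000) = 0.778801
Series (A and B): 0.878095 × 0.763379 = 0.670319
Parallel (C and D): 1 − (1 − 0.979219)(1 − 0.763379) = 0.995083
Series ([0.995083] and E): 0.995083 × 0.961751 = 0.957022
Parallel ([0.670319], [0.957022], F, and G): 1 − (1 − 0.670319)(1 − 0.957022)(1 − 0.810584)(1 − 0.778801) = 0.9994

0.9994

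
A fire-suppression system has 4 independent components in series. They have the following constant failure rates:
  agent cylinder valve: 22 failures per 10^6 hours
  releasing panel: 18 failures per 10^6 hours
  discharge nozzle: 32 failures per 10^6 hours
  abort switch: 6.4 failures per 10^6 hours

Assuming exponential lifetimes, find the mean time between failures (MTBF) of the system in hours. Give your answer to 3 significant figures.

12800

Series of exponential components: λ_sys = Σ λ_i
λ_sys = 0.000022 + 0.000018 + 0.000032 + 0.0000064 = 7.8400e-05 /h
MTBF = 1 / λ_sys = 12800 h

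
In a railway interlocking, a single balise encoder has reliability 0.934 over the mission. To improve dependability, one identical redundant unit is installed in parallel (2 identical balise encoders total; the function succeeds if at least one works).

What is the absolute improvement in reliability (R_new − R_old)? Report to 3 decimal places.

R_before = 0.934
R_after = 1 − (1 − 0.934)^2 = 0.996
ΔR = 0.996 − 0.934 = 0.062

0.062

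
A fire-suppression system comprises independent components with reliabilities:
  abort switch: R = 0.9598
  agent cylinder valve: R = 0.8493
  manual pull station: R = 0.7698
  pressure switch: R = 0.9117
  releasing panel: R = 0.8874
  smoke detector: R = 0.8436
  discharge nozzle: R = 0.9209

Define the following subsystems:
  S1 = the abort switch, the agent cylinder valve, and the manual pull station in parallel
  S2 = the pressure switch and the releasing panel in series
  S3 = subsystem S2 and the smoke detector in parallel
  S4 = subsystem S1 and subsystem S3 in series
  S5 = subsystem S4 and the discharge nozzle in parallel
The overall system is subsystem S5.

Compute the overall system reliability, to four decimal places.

0.9975

Parallel (abort switch, agent cylinder valve, and manual pull station): 1 − (1 − 0.959800)(1 − 0.849300)(1 − 0.769800) = 0.998605
Series (pressure switch and releasing panel): 0.911700 × 0.887400 = 0.809043
Parallel ([0.809043] and smoke detector): 1 − (1 − 0.809043)(1 − 0.843600) = 0.970134
Series ([0.998605] and [0.970134]): 0.998605 × 0.970134 = 0.968781
Parallel ([0.968781] and discharge nozzle): 1 − (1 − 0.968781)(1 − 0.920900) = 0.9975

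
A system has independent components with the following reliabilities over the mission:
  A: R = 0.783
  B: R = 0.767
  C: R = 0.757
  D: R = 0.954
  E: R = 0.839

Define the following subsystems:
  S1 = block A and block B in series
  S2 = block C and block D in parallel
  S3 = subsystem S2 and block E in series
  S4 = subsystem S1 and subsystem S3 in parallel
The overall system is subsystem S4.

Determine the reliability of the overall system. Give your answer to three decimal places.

0.932

Series (A and B): 0.78300 × 0.76700 = 0.60056
Parallel (C and D): 1 − (1 − 0.75700)(1 − 0.95400) = 0.98882
Series ([0.98882] and E): 0.98882 × 0.83900 = 0.82962
Parallel ([0.60056] and [0.82962]): 1 − (1 − 0.60056)(1 − 0.82962) = 0.932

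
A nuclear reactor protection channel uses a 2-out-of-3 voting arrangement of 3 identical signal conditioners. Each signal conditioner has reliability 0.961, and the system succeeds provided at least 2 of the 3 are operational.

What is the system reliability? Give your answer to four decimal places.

0.9956

R = Σ_{i=2}^{3} C(3,i) p^i (1−p)^{3−i} with p = 0.961
C(3,2)·0.961^2·0.039^1 = 0.108052
C(3,3)·0.961^3·0.039^0 = 0.887504
Sum = 0.9956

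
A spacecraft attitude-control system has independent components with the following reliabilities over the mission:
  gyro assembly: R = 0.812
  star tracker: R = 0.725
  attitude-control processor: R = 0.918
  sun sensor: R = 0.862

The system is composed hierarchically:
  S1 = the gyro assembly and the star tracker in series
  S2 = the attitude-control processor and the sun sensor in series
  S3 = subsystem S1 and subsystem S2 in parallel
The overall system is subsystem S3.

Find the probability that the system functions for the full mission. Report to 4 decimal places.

0.9142

Series (gyro assembly and star tracker): 0.812000 × 0.725000 = 0.588700
Series (attitude-control processor and sun sensor): 0.918000 × 0.862000 = 0.791316
Parallel ([0.588700] and [0.791316]): 1 − (1 − 0.588700)(1 − 0.791316) = 0.9142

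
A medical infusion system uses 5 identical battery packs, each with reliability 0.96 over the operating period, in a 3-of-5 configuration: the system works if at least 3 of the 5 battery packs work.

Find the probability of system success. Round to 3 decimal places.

0.999

R = Σ_{i=3}^{5} C(5,i) p^i (1−p)^{5−i} with p = 0.96
C(5,3)·0.96^3·0.04^2 = 0.01416
C(5,4)·0.96^4·0.04^1 = 0.16987
C(5,5)·0.96^5·0.04^0 = 0.81537
Sum = 0.999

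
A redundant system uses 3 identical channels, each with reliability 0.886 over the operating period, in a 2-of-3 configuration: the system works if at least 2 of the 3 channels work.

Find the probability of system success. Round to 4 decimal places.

0.9640

R = Σ_{i=2}^{3} C(3,i) p^i (1−p)^{3−i} with p = 0.886
C(3,2)·0.886^2·0.114^1 = 0.268469
C(3,3)·0.886^3·0.114^0 = 0.695506
Sum = 0.9640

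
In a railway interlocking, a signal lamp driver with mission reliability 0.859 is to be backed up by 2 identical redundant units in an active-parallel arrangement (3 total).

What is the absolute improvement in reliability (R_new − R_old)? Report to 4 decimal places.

0.1382

R_before = 0.859
R_after = 1 − (1 − 0.859)^3 = 0.9972
ΔR = 0.9972 − 0.859 = 0.1382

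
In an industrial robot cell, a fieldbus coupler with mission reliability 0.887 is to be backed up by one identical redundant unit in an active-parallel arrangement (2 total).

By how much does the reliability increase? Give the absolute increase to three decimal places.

R_before = 0.887
R_after = 1 − (1 − 0.887)^2 = 0.987
ΔR = 0.987 − 0.887 = 0.100

0.100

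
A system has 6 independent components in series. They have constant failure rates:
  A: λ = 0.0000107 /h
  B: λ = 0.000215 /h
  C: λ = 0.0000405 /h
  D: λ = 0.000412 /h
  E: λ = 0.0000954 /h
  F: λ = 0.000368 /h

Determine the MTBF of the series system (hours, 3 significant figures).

Series of exponential components: λ_sys = Σ λ_i
λ_sys = 0.0000107 + 0.000215 + 0.0000405 + 0.000412 + 0.0000954 + 0.000368 = 1.1416e-03 /h
MTBF = 1 / λ_sys = 876 h

876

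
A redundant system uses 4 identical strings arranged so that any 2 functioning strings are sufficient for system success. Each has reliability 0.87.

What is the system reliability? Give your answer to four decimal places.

0.9921

R = Σ_{i=2}^{4} C(4,i) p^i (1−p)^{4−i} with p = 0.87
C(4,2)·0.87^2·0.13^2 = 0.076750
C(4,3)·0.87^3·0.13^1 = 0.342422
C(4,4)·0.87^4·0.13^0 = 0.572898
Sum = 0.9921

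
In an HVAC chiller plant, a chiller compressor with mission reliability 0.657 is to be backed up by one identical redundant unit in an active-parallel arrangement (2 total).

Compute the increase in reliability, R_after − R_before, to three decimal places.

R_before = 0.657
R_after = 1 − (1 − 0.657)^2 = 0.882
ΔR = 0.882 − 0.657 = 0.225

0.225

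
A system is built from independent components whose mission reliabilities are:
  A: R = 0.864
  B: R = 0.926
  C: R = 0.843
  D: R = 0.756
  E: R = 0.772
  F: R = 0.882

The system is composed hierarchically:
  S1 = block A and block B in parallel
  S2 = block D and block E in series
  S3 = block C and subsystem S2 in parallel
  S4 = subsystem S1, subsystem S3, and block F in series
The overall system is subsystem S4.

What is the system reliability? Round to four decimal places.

Parallel (A and B): 1 − (1 − 0.864000)(1 − 0.926000) = 0.989936
Series (D and E): 0.756000 × 0.772000 = 0.583632
Parallel (C and [0.583632]): 1 − (1 − 0.843000)(1 − 0.583632) = 0.934630
Series ([0.989936], [0.934630], and F): 0.989936 × 0.934630 × 0.882000 = 0.8160

0.8160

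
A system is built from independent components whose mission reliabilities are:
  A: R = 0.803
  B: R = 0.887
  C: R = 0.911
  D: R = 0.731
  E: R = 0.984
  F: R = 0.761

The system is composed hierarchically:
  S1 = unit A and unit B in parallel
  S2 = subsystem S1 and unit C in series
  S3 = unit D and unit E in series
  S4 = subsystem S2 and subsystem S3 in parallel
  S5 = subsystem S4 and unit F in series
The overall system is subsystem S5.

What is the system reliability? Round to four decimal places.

0.7377

Parallel (A and B): 1 − (1 − 0.803000)(1 − 0.887000) = 0.977739
Series ([0.977739] and C): 0.977739 × 0.911000 = 0.890720
Series (D and E): 0.731000 × 0.984000 = 0.719304
Parallel ([0.890720] and [0.719304]): 1 − (1 − 0.890720)(1 − 0.719304) = 0.969326
Series ([0.969326] and F): 0.969326 × 0.761000 = 0.7377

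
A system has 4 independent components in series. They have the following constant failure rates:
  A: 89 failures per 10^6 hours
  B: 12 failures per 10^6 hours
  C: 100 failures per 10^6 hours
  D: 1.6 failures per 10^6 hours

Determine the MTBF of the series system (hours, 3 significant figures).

Series of exponential components: λ_sys = Σ λ_i
λ_sys = 0.000089 + 0.000012 + 0.00010 + 0.0000016 = 2.0260e-04 /h
MTBF = 1 / λ_sys = 4940 h

4940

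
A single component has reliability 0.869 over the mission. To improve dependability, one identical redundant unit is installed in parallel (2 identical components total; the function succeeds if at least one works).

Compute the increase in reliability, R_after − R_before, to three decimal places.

R_before = 0.869
R_after = 1 − (1 − 0.869)^2 = 0.983
ΔR = 0.983 − 0.869 = 0.114

0.114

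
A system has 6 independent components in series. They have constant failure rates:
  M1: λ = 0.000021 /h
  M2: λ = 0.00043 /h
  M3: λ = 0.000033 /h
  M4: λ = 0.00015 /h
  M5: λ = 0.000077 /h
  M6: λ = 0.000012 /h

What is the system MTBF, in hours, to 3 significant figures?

Series of exponential components: λ_sys = Σ λ_i
λ_sys = 0.000021 + 0.00043 + 0.000033 + 0.00015 + 0.000077 + 0.000012 = 7.2300e-04 /h
MTBF = 1 / λ_sys = 1380 h

1380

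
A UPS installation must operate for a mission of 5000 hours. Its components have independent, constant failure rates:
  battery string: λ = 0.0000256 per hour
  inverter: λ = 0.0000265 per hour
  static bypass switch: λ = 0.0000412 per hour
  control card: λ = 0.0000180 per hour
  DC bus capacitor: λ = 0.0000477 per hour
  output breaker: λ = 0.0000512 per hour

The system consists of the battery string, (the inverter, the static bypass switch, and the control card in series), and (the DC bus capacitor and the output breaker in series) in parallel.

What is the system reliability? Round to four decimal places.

R(battery string) = exp(−0.0000256 × 5000) = 0.879853
R(inverter) = exp(−0.0000265 × 5000) = 0.875903
R(static bypass switch) = exp(−0.0000412 × 5000) = 0.813833
R(control card) = exp(−0.0000180 × 5000) = 0.913931
R(DC bus capacitor) = exp(−0.0000477 × 5000) = 0.787809
R(output breaker) = exp(−0.0000512 × 5000) = 0.774142
Series (inverter, static bypass switch, and control card): 0.875903 × 0.813833 × 0.913931 = 0.651485
Series (DC bus capacitor and output breaker): 0.787809 × 0.774142 = 0.609876
Parallel (battery string, [0.651485], and [0.609876]): 1 − (1 − 0.879853)(1 − 0.651485)(1 − 0.609876) = 0.9837

0.9837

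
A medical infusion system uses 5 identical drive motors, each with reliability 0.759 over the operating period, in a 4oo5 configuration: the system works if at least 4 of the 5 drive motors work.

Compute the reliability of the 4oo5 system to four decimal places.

R = Σ_{i=4}^{5} C(5,i) p^i (1−p)^{5−i} with p = 0.759
C(5,4)·0.759^4·0.241^1 = 0.399903
C(5,5)·0.759^5·0.241^0 = 0.251889
Sum = 0.6518

0.6518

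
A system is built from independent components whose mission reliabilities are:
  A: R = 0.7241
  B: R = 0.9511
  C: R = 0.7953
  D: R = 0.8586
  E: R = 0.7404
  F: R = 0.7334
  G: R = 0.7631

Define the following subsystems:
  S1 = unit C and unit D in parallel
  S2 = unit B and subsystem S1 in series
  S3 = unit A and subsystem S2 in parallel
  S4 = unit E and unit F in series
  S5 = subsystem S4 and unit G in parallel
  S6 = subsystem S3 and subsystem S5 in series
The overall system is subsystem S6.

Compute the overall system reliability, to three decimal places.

0.873

Parallel (C and D): 1 − (1 − 0.79530)(1 − 0.85860) = 0.97106
Series (B and [0.97106]): 0.95110 × 0.97106 = 0.92358
Parallel (A and [0.92358]): 1 − (1 − 0.72410)(1 − 0.92358) = 0.97892
Series (E and F): 0.74040 × 0.73340 = 0.54301
Parallel ([0.54301] and G): 1 − (1 − 0.54301)(1 − 0.76310) = 0.89174
Series ([0.97892] and [0.89174]): 0.97892 × 0.89174 = 0.873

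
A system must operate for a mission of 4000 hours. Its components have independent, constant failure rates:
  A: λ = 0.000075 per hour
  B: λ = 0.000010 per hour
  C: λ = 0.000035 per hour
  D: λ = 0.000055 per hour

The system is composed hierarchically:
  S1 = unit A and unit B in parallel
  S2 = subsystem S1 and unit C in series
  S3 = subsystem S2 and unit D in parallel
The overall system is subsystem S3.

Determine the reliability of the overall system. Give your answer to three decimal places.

0.972

R(A) = exp(−0.000075 × 4000) = 0.74082
R(B) = exp(−0.000010 × 4000) = 0.96079
R(C) = exp(−0.000035 × 4000) = 0.86936
R(D) = exp(−0.000055 × 4000) = 0.80252
Parallel (A and B): 1 − (1 − 0.74082)(1 − 0.96079) = 0.98984
Series ([0.98984] and C): 0.98984 × 0.86936 = 0.86053
Parallel ([0.86053] and D): 1 − (1 − 0.86053)(1 − 0.80252) = 0.972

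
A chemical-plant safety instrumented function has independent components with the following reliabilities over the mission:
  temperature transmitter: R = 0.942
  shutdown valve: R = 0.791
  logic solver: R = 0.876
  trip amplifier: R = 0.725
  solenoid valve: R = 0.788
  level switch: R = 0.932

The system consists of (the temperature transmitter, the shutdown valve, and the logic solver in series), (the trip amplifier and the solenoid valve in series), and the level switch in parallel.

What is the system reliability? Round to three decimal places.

Series (temperature transmitter, shutdown valve, and logic solver): 0.94200 × 0.79100 × 0.87600 = 0.65273
Series (trip amplifier and solenoid valve): 0.72500 × 0.78800 = 0.57130
Parallel ([0.65273], [0.57130], and level switch): 1 − (1 − 0.65273)(1 − 0.57130)(1 − 0.93200) = 0.990

0.990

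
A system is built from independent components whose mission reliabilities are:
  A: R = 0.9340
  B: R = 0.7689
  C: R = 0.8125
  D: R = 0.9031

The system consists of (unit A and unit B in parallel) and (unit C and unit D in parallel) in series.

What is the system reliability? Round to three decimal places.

0.967

Parallel (A and B): 1 − (1 − 0.93400)(1 − 0.76890) = 0.98475
Parallel (C and D): 1 − (1 − 0.81250)(1 − 0.90310) = 0.98183
Series ([0.98475] and [0.98183]): 0.98475 × 0.98183 = 0.967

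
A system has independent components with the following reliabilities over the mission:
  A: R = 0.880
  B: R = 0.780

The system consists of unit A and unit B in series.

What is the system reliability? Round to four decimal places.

0.6864

Series (A and B): 0.880000 × 0.780000 = 0.6864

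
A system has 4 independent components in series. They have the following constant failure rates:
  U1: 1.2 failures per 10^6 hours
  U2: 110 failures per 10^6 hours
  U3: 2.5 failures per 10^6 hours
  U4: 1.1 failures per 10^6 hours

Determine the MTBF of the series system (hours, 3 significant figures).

8710

Series of exponential components: λ_sys = Σ λ_i
λ_sys = 0.0000012 + 0.00011 + 0.0000025 + 0.0000011 = 1.1480e-04 /h
MTBF = 1 / λ_sys = 8710 h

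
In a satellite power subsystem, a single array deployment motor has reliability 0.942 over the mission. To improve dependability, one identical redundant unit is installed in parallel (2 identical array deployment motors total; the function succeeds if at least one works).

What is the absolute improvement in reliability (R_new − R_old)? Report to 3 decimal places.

R_before = 0.942
R_after = 1 − (1 − 0.942)^2 = 0.997
ΔR = 0.997 − 0.942 = 0.055

0.055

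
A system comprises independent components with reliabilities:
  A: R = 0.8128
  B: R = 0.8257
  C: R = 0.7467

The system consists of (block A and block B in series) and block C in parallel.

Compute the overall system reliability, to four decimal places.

0.9167

Series (A and B): 0.812800 × 0.825700 = 0.671129
Parallel ([0.671129] and C): 1 − (1 − 0.671129)(1 − 0.746700) = 0.9167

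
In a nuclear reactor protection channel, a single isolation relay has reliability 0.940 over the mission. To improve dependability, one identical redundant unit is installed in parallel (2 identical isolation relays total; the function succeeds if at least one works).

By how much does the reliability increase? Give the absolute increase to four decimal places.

R_before = 0.940
R_after = 1 − (1 − 0.940)^2 = 0.9964
ΔR = 0.9964 − 0.940 = 0.0564

0.0564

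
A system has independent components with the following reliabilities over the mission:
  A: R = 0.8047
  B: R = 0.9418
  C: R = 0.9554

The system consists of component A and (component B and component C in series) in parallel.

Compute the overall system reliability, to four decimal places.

0.9804

Series (B and C): 0.941800 × 0.955400 = 0.899796
Parallel (A and [0.899796]): 1 − (1 − 0.804700)(1 − 0.899796) = 0.9804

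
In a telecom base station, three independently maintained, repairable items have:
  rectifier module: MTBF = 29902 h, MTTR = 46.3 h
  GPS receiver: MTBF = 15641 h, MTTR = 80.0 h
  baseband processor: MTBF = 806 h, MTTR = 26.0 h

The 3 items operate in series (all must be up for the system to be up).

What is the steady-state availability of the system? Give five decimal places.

0.96233

A(rectifier module) = MTBF/(MTBF+MTTR) = 29902/(29902+46.3) = 0.998454
A(GPS receiver) = MTBF/(MTBF+MTTR) = 15641/(15641+80.0) = 0.994911
A(baseband processor) = MTBF/(MTBF+MTTR) = 806/(806+26.0) = 0.968750
Series availability: 0.998454 × 0.994911 × 0.968750 = 0.96233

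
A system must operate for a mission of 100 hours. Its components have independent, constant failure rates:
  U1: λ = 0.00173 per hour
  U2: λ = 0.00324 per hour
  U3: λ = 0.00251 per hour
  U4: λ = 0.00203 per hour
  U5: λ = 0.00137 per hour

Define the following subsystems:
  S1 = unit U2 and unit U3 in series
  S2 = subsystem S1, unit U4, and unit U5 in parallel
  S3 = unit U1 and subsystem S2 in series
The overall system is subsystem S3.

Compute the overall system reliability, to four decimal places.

R(U1) = exp(−0.00173 × 100) = 0.841138
R(U2) = exp(−0.00324 × 100) = 0.723250
R(U3) = exp(−0.00251 × 100) = 0.778022
R(U4) = exp(−0.00203 × 100) = 0.816278
R(U5) = exp(−0.00137 × 100) = 0.871970
Series (U2 and U3): 0.723250 × 0.778022 = 0.562704
Parallel ([0.562704], U4, and U5): 1 − (1 − 0.562704)(1 − 0.816278)(1 − 0.871970) = 0.989714
Series (U1 and [0.989714]): 0.841138 × 0.989714 = 0.8325

0.8325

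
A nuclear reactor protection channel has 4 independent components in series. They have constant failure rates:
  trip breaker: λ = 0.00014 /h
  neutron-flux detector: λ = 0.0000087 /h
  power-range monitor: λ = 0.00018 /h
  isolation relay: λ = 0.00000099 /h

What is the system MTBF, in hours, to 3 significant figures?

Series of exponential components: λ_sys = Σ λ_i
λ_sys = 0.00014 + 0.0000087 + 0.00018 + 0.00000099 = 3.2969e-04 /h
MTBF = 1 / λ_sys = 3030 h

3030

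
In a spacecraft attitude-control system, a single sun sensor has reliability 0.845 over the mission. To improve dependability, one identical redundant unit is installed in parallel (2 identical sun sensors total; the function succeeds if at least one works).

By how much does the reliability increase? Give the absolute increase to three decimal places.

R_before = 0.845
R_after = 1 − (1 − 0.845)^2 = 0.976
ΔR = 0.976 − 0.845 = 0.131

0.131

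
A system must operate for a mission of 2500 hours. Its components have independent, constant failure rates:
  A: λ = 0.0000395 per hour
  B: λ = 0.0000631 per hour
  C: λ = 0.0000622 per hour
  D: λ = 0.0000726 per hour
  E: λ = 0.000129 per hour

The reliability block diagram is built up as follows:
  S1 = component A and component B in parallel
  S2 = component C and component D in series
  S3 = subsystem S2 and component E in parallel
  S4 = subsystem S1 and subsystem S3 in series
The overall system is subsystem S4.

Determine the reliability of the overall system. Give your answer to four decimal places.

0.9085

R(A) = exp(−0.0000395 × 2500) = 0.905969
R(B) = exp(−0.0000631 × 2500) = 0.854063
R(C) = exp(−0.0000622 × 2500) = 0.855987
R(D) = exp(−0.0000726 × 2500) = 0.834018
R(E) = exp(−0.000129 × 2500) = 0.724336
Parallel (A and B): 1 − (1 − 0.905969)(1 − 0.854063) = 0.986277
Series (C and D): 0.855987 × 0.834018 = 0.713909
Parallel ([0.713909] and E): 1 − (1 − 0.713909)(1 − 0.724336) = 0.921135
Series ([0.986277] and [0.921135]): 0.986277 × 0.921135 = 0.9085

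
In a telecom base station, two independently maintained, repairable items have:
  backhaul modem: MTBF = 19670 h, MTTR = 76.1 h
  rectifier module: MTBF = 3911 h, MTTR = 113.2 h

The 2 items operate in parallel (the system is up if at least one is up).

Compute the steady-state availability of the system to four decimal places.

A(backhaul modem) = MTBF/(MTBF+MTTR) = 19670/(19670+76.1) = 0.996146
A(rectifier module) = MTBF/(MTBF+MTTR) = 3911/(3911+113.2) = 0.971870
Parallel availability: 1 − (1 − 0.996146)(1 − 0.971870) = 0.9999

0.9999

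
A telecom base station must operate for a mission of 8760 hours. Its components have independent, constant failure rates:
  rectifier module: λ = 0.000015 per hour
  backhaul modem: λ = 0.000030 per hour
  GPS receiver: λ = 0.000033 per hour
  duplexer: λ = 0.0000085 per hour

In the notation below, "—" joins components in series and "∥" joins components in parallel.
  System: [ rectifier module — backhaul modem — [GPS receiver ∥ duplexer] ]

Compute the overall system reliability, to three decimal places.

R(rectifier module) = exp(−0.000015 × 8760) = 0.87687
R(backhaul modem) = exp(−0.000030 × 8760) = 0.76890
R(GPS receiver) = exp(−0.000033 × 8760) = 0.74895
R(duplexer) = exp(−0.0000085 × 8760) = 0.92824
Parallel (GPS receiver and duplexer): 1 − (1 − 0.74895)(1 − 0.92824) = 0.98198
Series (rectifier module, backhaul modem, and [0.98198]): 0.87687 × 0.76890 × 0.98198 = 0.662

0.662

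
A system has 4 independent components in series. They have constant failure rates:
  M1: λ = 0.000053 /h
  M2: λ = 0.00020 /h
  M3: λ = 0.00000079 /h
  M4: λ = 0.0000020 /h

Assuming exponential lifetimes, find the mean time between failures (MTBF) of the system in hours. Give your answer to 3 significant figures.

Series of exponential components: λ_sys = Σ λ_i
λ_sys = 0.000053 + 0.00020 + 0.00000079 + 0.0000020 = 2.5579e-04 /h
MTBF = 1 / λ_sys = 3910 h

3910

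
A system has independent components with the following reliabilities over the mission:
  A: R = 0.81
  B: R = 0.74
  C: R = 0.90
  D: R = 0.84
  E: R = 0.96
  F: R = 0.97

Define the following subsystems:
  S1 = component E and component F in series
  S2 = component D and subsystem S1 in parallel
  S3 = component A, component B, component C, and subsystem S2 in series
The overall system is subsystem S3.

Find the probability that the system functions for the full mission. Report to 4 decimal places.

Series (E and F): 0.960000 × 0.970000 = 0.931200
Parallel (D and [0.931200]): 1 − (1 − 0.840000)(1 − 0.931200) = 0.988992
Series (A, B, C, and [0.988992]): 0.810000 × 0.740000 × 0.900000 × 0.988992 = 0.5335

0.5335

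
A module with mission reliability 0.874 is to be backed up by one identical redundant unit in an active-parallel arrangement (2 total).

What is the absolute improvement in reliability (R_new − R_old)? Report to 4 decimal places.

R_before = 0.874
R_after = 1 − (1 − 0.874)^2 = 0.9841
ΔR = 0.9841 − 0.874 = 0.1101

0.1101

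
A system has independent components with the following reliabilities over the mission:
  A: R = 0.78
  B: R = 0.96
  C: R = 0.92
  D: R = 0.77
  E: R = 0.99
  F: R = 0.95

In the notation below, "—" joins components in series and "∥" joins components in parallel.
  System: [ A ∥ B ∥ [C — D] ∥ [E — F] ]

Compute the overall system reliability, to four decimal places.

0.9998

Series (C and D): 0.920000 × 0.770000 = 0.708400
Series (E and F): 0.990000 × 0.950000 = 0.940500
Parallel (A, B, [0.708400], and [0.940500]): 1 − (1 − 0.780000)(1 − 0.960000)(1 − 0.708400)(1 − 0.940500) = 0.9998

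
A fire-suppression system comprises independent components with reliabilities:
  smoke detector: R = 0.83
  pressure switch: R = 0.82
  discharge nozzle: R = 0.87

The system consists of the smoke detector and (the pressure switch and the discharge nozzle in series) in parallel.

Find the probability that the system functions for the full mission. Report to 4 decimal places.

Series (pressure switch and discharge nozzle): 0.820000 × 0.870000 = 0.713400
Parallel (smoke detector and [0.713400]): 1 − (1 − 0.830000)(1 − 0.713400) = 0.9513

0.9513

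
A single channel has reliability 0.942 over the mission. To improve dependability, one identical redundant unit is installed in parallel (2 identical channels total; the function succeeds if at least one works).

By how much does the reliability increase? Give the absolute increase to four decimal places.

0.0546

R_before = 0.942
R_after = 1 − (1 − 0.942)^2 = 0.9966
ΔR = 0.9966 − 0.942 = 0.0546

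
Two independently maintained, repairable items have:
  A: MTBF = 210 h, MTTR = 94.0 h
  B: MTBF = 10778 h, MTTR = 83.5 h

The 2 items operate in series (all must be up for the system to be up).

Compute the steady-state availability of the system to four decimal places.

A(A) = MTBF/(MTBF+MTTR) = 210/(210+94.0) = 0.690789
A(B) = MTBF/(MTBF+MTTR) = 10778/(10778+83.5) = 0.992312
Series availability: 0.690789 × 0.992312 = 0.6855

0.6855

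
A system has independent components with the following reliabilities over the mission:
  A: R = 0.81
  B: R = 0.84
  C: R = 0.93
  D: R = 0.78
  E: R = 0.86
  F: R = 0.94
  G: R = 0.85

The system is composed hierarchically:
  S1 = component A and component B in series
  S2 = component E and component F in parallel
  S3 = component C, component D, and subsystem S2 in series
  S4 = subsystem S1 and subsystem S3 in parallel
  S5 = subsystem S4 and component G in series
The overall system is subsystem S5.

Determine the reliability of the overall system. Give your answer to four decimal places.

0.7737

Series (A and B): 0.810000 × 0.840000 = 0.680400
Parallel (E and F): 1 − (1 − 0.860000)(1 − 0.940000) = 0.991600
Series (C, D, and [0.991600]): 0.930000 × 0.780000 × 0.991600 = 0.719307
Parallel ([0.680400] and [0.719307]): 1 − (1 − 0.680400)(1 − 0.719307) = 0.910291
Series ([0.910291] and G): 0.910291 × 0.850000 = 0.7737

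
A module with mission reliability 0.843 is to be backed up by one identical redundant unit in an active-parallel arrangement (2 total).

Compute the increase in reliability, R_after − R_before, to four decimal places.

R_before = 0.843
R_after = 1 − (1 − 0.843)^2 = 0.9754
ΔR = 0.9754 − 0.843 = 0.1324

0.1324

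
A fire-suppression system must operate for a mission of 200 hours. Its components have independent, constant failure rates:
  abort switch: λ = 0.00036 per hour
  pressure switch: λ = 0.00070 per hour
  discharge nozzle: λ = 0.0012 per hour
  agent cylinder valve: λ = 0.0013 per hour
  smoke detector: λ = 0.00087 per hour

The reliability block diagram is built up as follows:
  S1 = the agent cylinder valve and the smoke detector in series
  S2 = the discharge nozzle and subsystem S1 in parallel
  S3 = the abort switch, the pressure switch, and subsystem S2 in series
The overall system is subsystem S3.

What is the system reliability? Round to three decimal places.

0.748

R(abort switch) = exp(−0.00036 × 200) = 0.93053
R(pressure switch) = exp(−0.00070 × 200) = 0.86936
R(discharge nozzle) = exp(−0.0012 × 200) = 0.78663
R(agent cylinder valve) = exp(−0.0013 × 200) = 0.77105
R(smoke detector) = exp(−0.00087 × 200) = 0.84030
Series (agent cylinder valve and smoke detector): 0.77105 × 0.84030 = 0.64791
Parallel (discharge nozzle and [0.64791]): 1 − (1 − 0.78663)(1 − 0.64791) = 0.92487
Series (abort switch, pressure switch, and [0.92487]): 0.93053 × 0.86936 × 0.92487 = 0.748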